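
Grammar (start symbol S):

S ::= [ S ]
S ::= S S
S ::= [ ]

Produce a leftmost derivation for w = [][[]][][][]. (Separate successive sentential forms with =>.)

S=>SS=>SSS=>SSSS=>[]SSS=>[]SSSS=>[][S]SSS=>[][[]]SSS=>[][[]][]SS=>[][[]][][]S=>[][[]][][][]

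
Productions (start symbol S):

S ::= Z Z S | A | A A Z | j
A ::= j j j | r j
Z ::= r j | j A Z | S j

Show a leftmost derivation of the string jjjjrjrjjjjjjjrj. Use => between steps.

S => ZZS   [S ::= Z Z S]
ZZS => jAZZS   [Z ::= j A Z]
jAZZS => jjjjZZS   [A ::= j j j]
jjjjZZS => jjjjrjZS   [Z ::= r j]
jjjjrjZS => jjjjrjrjS   [Z ::= r j]
jjjjrjrjS => jjjjrjrjAAZ   [S ::= A A Z]
jjjjrjrjAAZ => jjjjrjrjjjjAZ   [A ::= j j j]
jjjjrjrjjjjAZ => jjjjrjrjjjjjjjZ   [A ::= j j j]
jjjjrjrjjjjjjjZ => jjjjrjrjjjjjjjrj   [Z ::= r j]

S => ZZS => jAZZS => jjjjZZS => jjjjrjZS => jjjjrjrjS => jjjjrjrjAAZ => jjjjrjrjjjjAZ => jjjjrjrjjjjjjjZ => jjjjrjrjjjjjjjrj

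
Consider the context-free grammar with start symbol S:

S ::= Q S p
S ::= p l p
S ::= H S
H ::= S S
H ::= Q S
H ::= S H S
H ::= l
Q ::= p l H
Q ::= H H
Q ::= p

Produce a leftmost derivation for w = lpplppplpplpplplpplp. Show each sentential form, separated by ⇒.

S⇒HS⇒SHSS⇒QSpHSS⇒HHSpHSS⇒lHSpHSS⇒lSSSpHSS⇒lQSpSSpHSS⇒lpSpSSpHSS⇒lpplppSSpHSS⇒lpplppplpSpHSS⇒lpplppplpplppHSS⇒lpplppplpplpplSS⇒lpplppplpplpplplpS⇒lpplppplpplpplplpplp

S ⇒ HS   [S ::= H S]
HS ⇒ SHSS   [H ::= S H S]
SHSS ⇒ QSpHSS   [S ::= Q S p]
QSpHSS ⇒ HHSpHSS   [Q ::= H H]
HHSpHSS ⇒ lHSpHSS   [H ::= l]
lHSpHSS ⇒ lSSSpHSS   [H ::= S S]
lSSSpHSS ⇒ lQSpSSpHSS   [S ::= Q S p]
lQSpSSpHSS ⇒ lpSpSSpHSS   [Q ::= p]
lpSpSSpHSS ⇒ lpplppSSpHSS   [S ::= p l p]
lpplppSSpHSS ⇒ lpplppplpSpHSS   [S ::= p l p]
lpplppplpSpHSS ⇒ lpplppplpplppHSS   [S ::= p l p]
lpplppplpplppHSS ⇒ lpplppplpplpplSS   [H ::= l]
lpplppplpplpplSS ⇒ lpplppplpplpplplpS   [S ::= p l p]
lpplppplpplpplplpS ⇒ lpplppplpplpplplpplp   [S ::= p l p]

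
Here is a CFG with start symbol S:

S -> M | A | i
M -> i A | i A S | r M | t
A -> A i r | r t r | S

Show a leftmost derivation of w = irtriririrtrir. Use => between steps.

S => M   [S -> M]
M => iAS   [M -> i A S]
iAS => iAirS   [A -> A i r]
iAirS => iAirirS   [A -> A i r]
iAirirS => irtririrS   [A -> r t r]
irtririrS => irtririrM   [S -> M]
irtririrM => irtriririA   [M -> i A]
irtriririA => irtriririAir   [A -> A i r]
irtriririAir => irtriririrtrir   [A -> r t r]

S => M => iAS => iAirS => iAirirS => irtririrS => irtririrM => irtriririA => irtriririAir => irtriririrtrir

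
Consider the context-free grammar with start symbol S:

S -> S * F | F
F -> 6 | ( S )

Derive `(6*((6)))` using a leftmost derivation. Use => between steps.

S => F => (S) => (S*F) => (F*F) => (6*F) => (6*(S)) => (6*(F)) => (6*((S))) => (6*((F))) => (6*((6)))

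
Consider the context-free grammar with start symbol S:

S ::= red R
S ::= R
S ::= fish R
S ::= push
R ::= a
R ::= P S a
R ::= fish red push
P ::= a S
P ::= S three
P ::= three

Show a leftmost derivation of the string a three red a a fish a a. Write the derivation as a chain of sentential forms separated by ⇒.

S ⇒ R   [S ::= R]
R ⇒ P S a   [R ::= P S a]
P S a ⇒ a S S a   [P ::= a S]
a S S a ⇒ a R S a   [S ::= R]
a R S a ⇒ a P S a S a   [R ::= P S a]
a P S a S a ⇒ a three S a S a   [P ::= three]
a three S a S a ⇒ a three red R a S a   [S ::= red R]
a three red R a S a ⇒ a three red a a S a   [R ::= a]
a three red a a S a ⇒ a three red a a fish R a   [S ::= fish R]
a three red a a fish R a ⇒ a three red a a fish a a   [R ::= a]

S ⇒ R ⇒ P S a ⇒ a S S a ⇒ a R S a ⇒ a P S a S a ⇒ a three S a S a ⇒ a three red R a S a ⇒ a three red a a S a ⇒ a three red a a fish R a ⇒ a three red a a fish a a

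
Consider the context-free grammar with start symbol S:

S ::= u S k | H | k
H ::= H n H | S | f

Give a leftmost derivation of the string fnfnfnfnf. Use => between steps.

S => H   [S ::= H]
H => HnH   [H ::= H n H]
HnH => HnHnH   [H ::= H n H]
HnHnH => HnHnHnH   [H ::= H n H]
HnHnHnH => fnHnHnH   [H ::= f]
fnHnHnH => fnHnHnHnH   [H ::= H n H]
fnHnHnHnH => fnfnHnHnH   [H ::= f]
fnfnHnHnH => fnfnfnHnH   [H ::= f]
fnfnfnHnH => fnfnfnfnH   [H ::= f]
fnfnfnfnH => fnfnfnfnf   [H ::= f]

S => H => HnH => HnHnH => HnHnHnH => fnHnHnH => fnHnHnHnH => fnfnHnHnH => fnfnfnHnH => fnfnfnfnH => fnfnfnfnf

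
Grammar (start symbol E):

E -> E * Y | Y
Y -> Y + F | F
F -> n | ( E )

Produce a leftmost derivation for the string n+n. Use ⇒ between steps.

E ⇒ Y ⇒ Y+F ⇒ F+F ⇒ n+F ⇒ n+n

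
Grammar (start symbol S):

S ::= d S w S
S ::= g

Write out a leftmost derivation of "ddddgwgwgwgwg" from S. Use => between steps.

S => dSwS   [S ::= d S w S]
dSwS => ddSwSwS   [S ::= d S w S]
ddSwSwS => dddSwSwSwS   [S ::= d S w S]
dddSwSwSwS => ddddSwSwSwSwS   [S ::= d S w S]
ddddSwSwSwSwS => ddddgwSwSwSwS   [S ::= g]
ddddgwSwSwSwS => ddddgwgwSwSwS   [S ::= g]
ddddgwgwSwSwS => ddddgwgwgwSwS   [S ::= g]
ddddgwgwgwSwS => ddddgwgwgwgwS   [S ::= g]
ddddgwgwgwgwS => ddddgwgwgwgwg   [S ::= g]

S => dSwS => ddSwSwS => dddSwSwSwS => ddddSwSwSwSwS => ddddgwSwSwSwS => ddddgwgwSwSwS => ddddgwgwgwSwS => ddddgwgwgwgwS => ddddgwgwgwgwg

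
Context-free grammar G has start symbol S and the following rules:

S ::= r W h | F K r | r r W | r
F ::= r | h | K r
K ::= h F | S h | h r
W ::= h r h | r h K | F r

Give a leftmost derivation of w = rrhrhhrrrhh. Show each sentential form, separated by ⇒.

S ⇒ rWh ⇒ rrhKh ⇒ rrhShh ⇒ rrhFKrhh ⇒ rrhrKrhh ⇒ rrhrhFrhh ⇒ rrhrhKrrhh ⇒ rrhrhhFrrhh ⇒ rrhrhhrrrhh

S ⇒ rWh   [S ::= r W h]
rWh ⇒ rrhKh   [W ::= r h K]
rrhKh ⇒ rrhShh   [K ::= S h]
rrhShh ⇒ rrhFKrhh   [S ::= F K r]
rrhFKrhh ⇒ rrhrKrhh   [F ::= r]
rrhrKrhh ⇒ rrhrhFrhh   [K ::= h F]
rrhrhFrhh ⇒ rrhrhKrrhh   [F ::= K r]
rrhrhKrrhh ⇒ rrhrhhFrrhh   [K ::= h F]
rrhrhhFrrhh ⇒ rrhrhhrrrhh   [F ::= r]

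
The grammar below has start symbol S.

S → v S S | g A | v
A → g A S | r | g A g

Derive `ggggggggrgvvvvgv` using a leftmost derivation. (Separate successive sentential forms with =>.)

S => gA   [S → g A]
gA => ggAS   [A → g A S]
ggAS => gggAgS   [A → g A g]
gggAgS => ggggASgS   [A → g A S]
ggggASgS => gggggASSgS   [A → g A S]
gggggASSgS => ggggggASSSgS   [A → g A S]
ggggggASSSgS => gggggggASSSSgS   [A → g A S]
gggggggASSSSgS => ggggggggAgSSSSgS   [A → g A g]
ggggggggAgSSSSgS => ggggggggrgSSSSgS   [A → r]
ggggggggrgSSSSgS => ggggggggrgvSSSgS   [S → v]
ggggggggrgvSSSgS => ggggggggrgvvSSgS   [S → v]
ggggggggrgvvSSgS => ggggggggrgvvvSgS   [S → v]
ggggggggrgvvvSgS => ggggggggrgvvvvgS   [S → v]
ggggggggrgvvvvgS => ggggggggrgvvvvgv   [S → v]

S => gA => ggAS => gggAgS => ggggASgS => gggggASSgS => ggggggASSSgS => gggggggASSSSgS => ggggggggAgSSSSgS => ggggggggrgSSSSgS => ggggggggrgvSSSgS => ggggggggrgvvSSgS => ggggggggrgvvvSgS => ggggggggrgvvvvgS => ggggggggrgvvvvgv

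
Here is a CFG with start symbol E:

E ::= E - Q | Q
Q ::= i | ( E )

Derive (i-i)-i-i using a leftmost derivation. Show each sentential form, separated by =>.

E => E-Q   [E ::= E - Q]
E-Q => E-Q-Q   [E ::= E - Q]
E-Q-Q => Q-Q-Q   [E ::= Q]
Q-Q-Q => (E)-Q-Q   [Q ::= ( E )]
(E)-Q-Q => (E-Q)-Q-Q   [E ::= E - Q]
(E-Q)-Q-Q => (Q-Q)-Q-Q   [E ::= Q]
(Q-Q)-Q-Q => (i-Q)-Q-Q   [Q ::= i]
(i-Q)-Q-Q => (i-i)-Q-Q   [Q ::= i]
(i-i)-Q-Q => (i-i)-i-Q   [Q ::= i]
(i-i)-i-Q => (i-i)-i-i   [Q ::= i]

E => E-Q => E-Q-Q => Q-Q-Q => (E)-Q-Q => (E-Q)-Q-Q => (Q-Q)-Q-Q => (i-Q)-Q-Q => (i-i)-Q-Q => (i-i)-i-Q => (i-i)-i-i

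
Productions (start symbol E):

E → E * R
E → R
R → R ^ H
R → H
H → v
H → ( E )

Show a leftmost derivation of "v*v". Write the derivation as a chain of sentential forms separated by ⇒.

E⇒E*R⇒R*R⇒H*R⇒v*R⇒v*H⇒v*v

E ⇒ E*R   [E → E * R]
E*R ⇒ R*R   [E → R]
R*R ⇒ H*R   [R → H]
H*R ⇒ v*R   [H → v]
v*R ⇒ v*H   [R → H]
v*H ⇒ v*v   [H → v]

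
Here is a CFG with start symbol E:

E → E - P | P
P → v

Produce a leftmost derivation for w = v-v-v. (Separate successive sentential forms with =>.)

E => E-P => E-P-P => P-P-P => v-P-P => v-v-P => v-v-v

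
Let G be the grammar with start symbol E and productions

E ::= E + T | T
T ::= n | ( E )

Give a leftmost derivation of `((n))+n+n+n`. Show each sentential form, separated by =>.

E => E+T => E+T+T => E+T+T+T => T+T+T+T => (E)+T+T+T => (T)+T+T+T => ((E))+T+T+T => ((T))+T+T+T => ((n))+T+T+T => ((n))+n+T+T => ((n))+n+n+T => ((n))+n+n+n

E => E+T   [E ::= E + T]
E+T => E+T+T   [E ::= E + T]
E+T+T => E+T+T+T   [E ::= E + T]
E+T+T+T => T+T+T+T   [E ::= T]
T+T+T+T => (E)+T+T+T   [T ::= ( E )]
(E)+T+T+T => (T)+T+T+T   [E ::= T]
(T)+T+T+T => ((E))+T+T+T   [T ::= ( E )]
((E))+T+T+T => ((T))+T+T+T   [E ::= T]
((T))+T+T+T => ((n))+T+T+T   [T ::= n]
((n))+T+T+T => ((n))+n+T+T   [T ::= n]
((n))+n+T+T => ((n))+n+n+T   [T ::= n]
((n))+n+n+T => ((n))+n+n+n   [T ::= n]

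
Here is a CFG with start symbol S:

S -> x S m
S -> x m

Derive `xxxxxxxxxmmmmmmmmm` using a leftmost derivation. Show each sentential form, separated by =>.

S => xSm => xxSmm => xxxSmmm => xxxxSmmmm => xxxxxSmmmmm => xxxxxxSmmmmmm => xxxxxxxSmmmmmmm => xxxxxxxxSmmmmmmmm => xxxxxxxxxmmmmmmmmm

S => xSm   [S -> x S m]
xSm => xxSmm   [S -> x S m]
xxSmm => xxxSmmm   [S -> x S m]
xxxSmmm => xxxxSmmmm   [S -> x S m]
xxxxSmmmm => xxxxxSmmmmm   [S -> x S m]
xxxxxSmmmmm => xxxxxxSmmmmmm   [S -> x S m]
xxxxxxSmmmmmm => xxxxxxxSmmmmmmm   [S -> x S m]
xxxxxxxSmmmmmmm => xxxxxxxxSmmmmmmmm   [S -> x S m]
xxxxxxxxSmmmmmmmm => xxxxxxxxxmmmmmmmmm   [S -> x m]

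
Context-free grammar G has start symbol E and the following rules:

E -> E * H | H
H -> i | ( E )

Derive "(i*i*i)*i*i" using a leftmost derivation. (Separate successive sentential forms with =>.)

E=>E*H=>E*H*H=>H*H*H=>(E)*H*H=>(E*H)*H*H=>(E*H*H)*H*H=>(H*H*H)*H*H=>(i*H*H)*H*H=>(i*i*H)*H*H=>(i*i*i)*H*H=>(i*i*i)*i*H=>(i*i*i)*i*i

E => E*H   [E -> E * H]
E*H => E*H*H   [E -> E * H]
E*H*H => H*H*H   [E -> H]
H*H*H => (E)*H*H   [H -> ( E )]
(E)*H*H => (E*H)*H*H   [E -> E * H]
(E*H)*H*H => (E*H*H)*H*H   [E -> E * H]
(E*H*H)*H*H => (H*H*H)*H*H   [E -> H]
(H*H*H)*H*H => (i*H*H)*H*H   [H -> i]
(i*H*H)*H*H => (i*i*H)*H*H   [H -> i]
(i*i*H)*H*H => (i*i*i)*H*H   [H -> i]
(i*i*i)*H*H => (i*i*i)*i*H   [H -> i]
(i*i*i)*i*H => (i*i*i)*i*i   [H -> i]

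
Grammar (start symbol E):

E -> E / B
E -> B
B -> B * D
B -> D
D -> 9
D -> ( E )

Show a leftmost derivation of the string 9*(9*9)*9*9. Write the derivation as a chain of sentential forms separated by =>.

E => B => B*D => B*D*D => B*D*D*D => D*D*D*D => 9*D*D*D => 9*(E)*D*D => 9*(B)*D*D => 9*(B*D)*D*D => 9*(D*D)*D*D => 9*(9*D)*D*D => 9*(9*9)*D*D => 9*(9*9)*9*D => 9*(9*9)*9*9

E => B   [E -> B]
B => B*D   [B -> B * D]
B*D => B*D*D   [B -> B * D]
B*D*D => B*D*D*D   [B -> B * D]
B*D*D*D => D*D*D*D   [B -> D]
D*D*D*D => 9*D*D*D   [D -> 9]
9*D*D*D => 9*(E)*D*D   [D -> ( E )]
9*(E)*D*D => 9*(B)*D*D   [E -> B]
9*(B)*D*D => 9*(B*D)*D*D   [B -> B * D]
9*(B*D)*D*D => 9*(D*D)*D*D   [B -> D]
9*(D*D)*D*D => 9*(9*D)*D*D   [D -> 9]
9*(9*D)*D*D => 9*(9*9)*D*D   [D -> 9]
9*(9*9)*D*D => 9*(9*9)*9*D   [D -> 9]
9*(9*9)*9*D => 9*(9*9)*9*9   [D -> 9]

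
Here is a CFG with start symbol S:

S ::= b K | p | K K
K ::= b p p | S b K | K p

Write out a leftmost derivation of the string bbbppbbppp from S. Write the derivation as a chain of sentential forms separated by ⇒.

S ⇒ bK   [S ::= b K]
bK ⇒ bSbK   [K ::= S b K]
bSbK ⇒ bbKbK   [S ::= b K]
bbKbK ⇒ bbbppbK   [K ::= b p p]
bbbppbK ⇒ bbbppbKp   [K ::= K p]
bbbppbKp ⇒ bbbppbbppp   [K ::= b p p]

S⇒bK⇒bSbK⇒bbKbK⇒bbbppbK⇒bbbppbKp⇒bbbppbbppp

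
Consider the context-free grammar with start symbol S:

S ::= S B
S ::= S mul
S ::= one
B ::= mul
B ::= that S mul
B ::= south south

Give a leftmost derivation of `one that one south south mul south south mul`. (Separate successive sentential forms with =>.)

S => S B => one B => one that S mul => one that S B mul => one that S B B mul => one that S B B B mul => one that one B B B mul => one that one south south B B mul => one that one south south mul B mul => one that one south south mul south south mul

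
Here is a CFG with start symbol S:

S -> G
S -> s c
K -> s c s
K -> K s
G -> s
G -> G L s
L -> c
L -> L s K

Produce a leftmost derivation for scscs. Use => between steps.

S => G => GLs => GLsLs => sLsLs => scsLs => scscs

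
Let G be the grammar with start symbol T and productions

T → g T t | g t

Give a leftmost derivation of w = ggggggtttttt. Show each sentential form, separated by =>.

T => gTt   [T → g T t]
gTt => ggTtt   [T → g T t]
ggTtt => gggTttt   [T → g T t]
gggTttt => ggggTtttt   [T → g T t]
ggggTtttt => gggggTttttt   [T → g T t]
gggggTttttt => ggggggtttttt   [T → g t]

T => gTt => ggTtt => gggTttt => ggggTtttt => gggggTttttt => ggggggtttttt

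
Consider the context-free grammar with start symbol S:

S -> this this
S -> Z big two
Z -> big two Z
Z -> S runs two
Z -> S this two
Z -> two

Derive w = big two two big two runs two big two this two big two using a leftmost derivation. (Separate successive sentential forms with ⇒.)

S ⇒ Z big two ⇒ S this two big two ⇒ Z big two this two big two ⇒ big two Z big two this two big two ⇒ big two S runs two big two this two big two ⇒ big two Z big two runs two big two this two big two ⇒ big two two big two runs two big two this two big two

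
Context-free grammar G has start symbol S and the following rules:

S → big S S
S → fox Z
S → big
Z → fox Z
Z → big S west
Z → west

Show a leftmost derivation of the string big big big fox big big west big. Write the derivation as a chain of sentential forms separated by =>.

S => big S S   [S → big S S]
big S S => big big S   [S → big]
big big S => big big big S S   [S → big S S]
big big big S S => big big big fox Z S   [S → fox Z]
big big big fox Z S => big big big fox big S west S   [Z → big S west]
big big big fox big S west S => big big big fox big big west S   [S → big]
big big big fox big big west S => big big big fox big big west big   [S → big]

S => big S S => big big S => big big big S S => big big big fox Z S => big big big fox big S west S => big big big fox big big west S => big big big fox big big west big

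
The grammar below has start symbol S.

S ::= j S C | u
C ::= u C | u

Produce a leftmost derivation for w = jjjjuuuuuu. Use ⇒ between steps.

S ⇒ jSC ⇒ jjSCC ⇒ jjjSCCC ⇒ jjjjSCCCC ⇒ jjjjuCCCC ⇒ jjjjuuCCCC ⇒ jjjjuuuCCC ⇒ jjjjuuuuCC ⇒ jjjjuuuuuC ⇒ jjjjuuuuuu

S ⇒ jSC   [S ::= j S C]
jSC ⇒ jjSCC   [S ::= j S C]
jjSCC ⇒ jjjSCCC   [S ::= j S C]
jjjSCCC ⇒ jjjjSCCCC   [S ::= j S C]
jjjjSCCCC ⇒ jjjjuCCCC   [S ::= u]
jjjjuCCCC ⇒ jjjjuuCCCC   [C ::= u C]
jjjjuuCCCC ⇒ jjjjuuuCCC   [C ::= u]
jjjjuuuCCC ⇒ jjjjuuuuCC   [C ::= u]
jjjjuuuuCC ⇒ jjjjuuuuuC   [C ::= u]
jjjjuuuuuC ⇒ jjjjuuuuuu   [C ::= u]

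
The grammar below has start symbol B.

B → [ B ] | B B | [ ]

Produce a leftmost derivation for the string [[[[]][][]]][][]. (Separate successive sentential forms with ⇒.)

B ⇒ BB   [B → B B]
BB ⇒ BBB   [B → B B]
BBB ⇒ [B]BB   [B → [ B ]]
[B]BB ⇒ [[B]]BB   [B → [ B ]]
[[B]]BB ⇒ [[BB]]BB   [B → B B]
[[BB]]BB ⇒ [[BBB]]BB   [B → B B]
[[BBB]]BB ⇒ [[[B]BB]]BB   [B → [ B ]]
[[[B]BB]]BB ⇒ [[[[]]BB]]BB   [B → [ ]]
[[[[]]BB]]BB ⇒ [[[[]][]B]]BB   [B → [ ]]
[[[[]][]B]]BB ⇒ [[[[]][][]]]BB   [B → [ ]]
[[[[]][][]]]BB ⇒ [[[[]][][]]][]B   [B → [ ]]
[[[[]][][]]][]B ⇒ [[[[]][][]]][][]   [B → [ ]]

B ⇒ BB ⇒ BBB ⇒ [B]BB ⇒ [[B]]BB ⇒ [[BB]]BB ⇒ [[BBB]]BB ⇒ [[[B]BB]]BB ⇒ [[[[]]BB]]BB ⇒ [[[[]][]B]]BB ⇒ [[[[]][][]]]BB ⇒ [[[[]][][]]][]B ⇒ [[[[]][][]]][][]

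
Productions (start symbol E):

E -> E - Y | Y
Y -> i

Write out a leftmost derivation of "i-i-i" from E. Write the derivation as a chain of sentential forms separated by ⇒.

E ⇒ E-Y ⇒ E-Y-Y ⇒ Y-Y-Y ⇒ i-Y-Y ⇒ i-i-Y ⇒ i-i-i

E ⇒ E-Y   [E -> E - Y]
E-Y ⇒ E-Y-Y   [E -> E - Y]
E-Y-Y ⇒ Y-Y-Y   [E -> Y]
Y-Y-Y ⇒ i-Y-Y   [Y -> i]
i-Y-Y ⇒ i-i-Y   [Y -> i]
i-i-Y ⇒ i-i-i   [Y -> i]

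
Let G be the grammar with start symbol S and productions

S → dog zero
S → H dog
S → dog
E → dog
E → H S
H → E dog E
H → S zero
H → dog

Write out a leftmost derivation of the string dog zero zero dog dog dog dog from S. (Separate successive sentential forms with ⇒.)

S ⇒ H dog ⇒ E dog E dog ⇒ H S dog E dog ⇒ S zero S dog E dog ⇒ dog zero zero S dog E dog ⇒ dog zero zero dog dog E dog ⇒ dog zero zero dog dog dog dog

S ⇒ H dog   [S → H dog]
H dog ⇒ E dog E dog   [H → E dog E]
E dog E dog ⇒ H S dog E dog   [E → H S]
H S dog E dog ⇒ S zero S dog E dog   [H → S zero]
S zero S dog E dog ⇒ dog zero zero S dog E dog   [S → dog zero]
dog zero zero S dog E dog ⇒ dog zero zero dog dog E dog   [S → dog]
dog zero zero dog dog E dog ⇒ dog zero zero dog dog dog dog   [E → dog]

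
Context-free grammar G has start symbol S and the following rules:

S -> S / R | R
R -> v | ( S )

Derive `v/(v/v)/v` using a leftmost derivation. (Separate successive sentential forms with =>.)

S => S/R => S/R/R => R/R/R => v/R/R => v/(S)/R => v/(S/R)/R => v/(R/R)/R => v/(v/R)/R => v/(v/v)/R => v/(v/v)/v

S => S/R   [S -> S / R]
S/R => S/R/R   [S -> S / R]
S/R/R => R/R/R   [S -> R]
R/R/R => v/R/R   [R -> v]
v/R/R => v/(S)/R   [R -> ( S )]
v/(S)/R => v/(S/R)/R   [S -> S / R]
v/(S/R)/R => v/(R/R)/R   [S -> R]
v/(R/R)/R => v/(v/R)/R   [R -> v]
v/(v/R)/R => v/(v/v)/R   [R -> v]
v/(v/v)/R => v/(v/v)/v   [R -> v]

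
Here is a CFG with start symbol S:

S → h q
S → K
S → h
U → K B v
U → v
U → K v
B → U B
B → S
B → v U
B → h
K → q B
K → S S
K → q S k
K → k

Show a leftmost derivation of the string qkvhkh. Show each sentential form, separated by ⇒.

S⇒K⇒qB⇒qUB⇒qKvB⇒qkvB⇒qkvS⇒qkvK⇒qkvSS⇒qkvKS⇒qkvSSS⇒qkvhSS⇒qkvhKS⇒qkvhkS⇒qkvhkh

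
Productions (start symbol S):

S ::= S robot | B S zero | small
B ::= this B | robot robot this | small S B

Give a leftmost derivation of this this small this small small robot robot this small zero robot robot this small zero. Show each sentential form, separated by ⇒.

S ⇒ B S zero ⇒ this B S zero ⇒ this this B S zero ⇒ this this small S B S zero ⇒ this this small B S zero B S zero ⇒ this this small this B S zero B S zero ⇒ this this small this small S B S zero B S zero ⇒ this this small this small small B S zero B S zero ⇒ this this small this small small robot robot this S zero B S zero ⇒ this this small this small small robot robot this small zero B S zero ⇒ this this small this small small robot robot this small zero robot robot this S zero ⇒ this this small this small small robot robot this small zero robot robot this small zero

S ⇒ B S zero   [S ::= B S zero]
B S zero ⇒ this B S zero   [B ::= this B]
this B S zero ⇒ this this B S zero   [B ::= this B]
this this B S zero ⇒ this this small S B S zero   [B ::= small S B]
this this small S B S zero ⇒ this this small B S zero B S zero   [S ::= B S zero]
this this small B S zero B S zero ⇒ this this small this B S zero B S zero   [B ::= this B]
this this small this B S zero B S zero ⇒ this this small this small S B S zero B S zero   [B ::= small S B]
this this small this small S B S zero B S zero ⇒ this this small this small small B S zero B S zero   [S ::= small]
this this small this small small B S zero B S zero ⇒ this this small this small small robot robot this S zero B S zero   [B ::= robot robot this]
this this small this small small robot robot this S zero B S zero ⇒ this this small this small small robot robot this small zero B S zero   [S ::= small]
this this small this small small robot robot this small zero B S zero ⇒ this this small this small small robot robot this small zero robot robot this S zero   [B ::= robot robot this]
this this small this small small robot robot this small zero robot robot this S zero ⇒ this this small this small small robot robot this small zero robot robot this small zero   [S ::= small]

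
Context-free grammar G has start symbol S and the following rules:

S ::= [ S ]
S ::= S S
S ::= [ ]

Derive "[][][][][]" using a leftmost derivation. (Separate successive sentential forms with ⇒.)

S ⇒ SS   [S ::= S S]
SS ⇒ SSS   [S ::= S S]
SSS ⇒ []SS   [S ::= [ ]]
[]SS ⇒ []SSS   [S ::= S S]
[]SSS ⇒ []SSSS   [S ::= S S]
[]SSSS ⇒ [][]SSS   [S ::= [ ]]
[][]SSS ⇒ [][][]SS   [S ::= [ ]]
[][][]SS ⇒ [][][][]S   [S ::= [ ]]
[][][][]S ⇒ [][][][][]   [S ::= [ ]]

S ⇒ SS ⇒ SSS ⇒ []SS ⇒ []SSS ⇒ []SSSS ⇒ [][]SSS ⇒ [][][]SS ⇒ [][][][]S ⇒ [][][][][]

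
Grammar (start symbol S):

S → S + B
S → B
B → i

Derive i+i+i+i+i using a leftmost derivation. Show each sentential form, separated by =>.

S=>S+B=>S+B+B=>S+B+B+B=>S+B+B+B+B=>B+B+B+B+B=>i+B+B+B+B=>i+i+B+B+B=>i+i+i+B+B=>i+i+i+i+B=>i+i+i+i+i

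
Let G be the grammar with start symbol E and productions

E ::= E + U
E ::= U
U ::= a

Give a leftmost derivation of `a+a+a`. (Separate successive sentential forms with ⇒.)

E ⇒ E+U ⇒ E+U+U ⇒ U+U+U ⇒ a+U+U ⇒ a+a+U ⇒ a+a+a

E ⇒ E+U   [E ::= E + U]
E+U ⇒ E+U+U   [E ::= E + U]
E+U+U ⇒ U+U+U   [E ::= U]
U+U+U ⇒ a+U+U   [U ::= a]
a+U+U ⇒ a+a+U   [U ::= a]
a+a+U ⇒ a+a+a   [U ::= a]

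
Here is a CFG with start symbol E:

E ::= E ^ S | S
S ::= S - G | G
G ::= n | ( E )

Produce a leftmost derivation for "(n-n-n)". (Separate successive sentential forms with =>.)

E => S   [E ::= S]
S => G   [S ::= G]
G => (E)   [G ::= ( E )]
(E) => (S)   [E ::= S]
(S) => (S-G)   [S ::= S - G]
(S-G) => (S-G-G)   [S ::= S - G]
(S-G-G) => (G-G-G)   [S ::= G]
(G-G-G) => (n-G-G)   [G ::= n]
(n-G-G) => (n-n-G)   [G ::= n]
(n-n-G) => (n-n-n)   [G ::= n]

E => S => G => (E) => (S) => (S-G) => (S-G-G) => (G-G-G) => (n-G-G) => (n-n-G) => (n-n-n)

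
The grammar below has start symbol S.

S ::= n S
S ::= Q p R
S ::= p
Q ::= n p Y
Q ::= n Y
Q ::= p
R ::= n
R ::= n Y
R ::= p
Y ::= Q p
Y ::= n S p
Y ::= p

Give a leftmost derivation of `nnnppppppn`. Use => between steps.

S => QpR => nYpR => nnSppR => nnQpRppR => nnnYpRppR => nnnQppRppR => nnnpppRppR => nnnppppppR => nnnppppppn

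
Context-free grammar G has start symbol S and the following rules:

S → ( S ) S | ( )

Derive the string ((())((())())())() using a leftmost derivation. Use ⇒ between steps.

S ⇒ (S)S ⇒ ((S)S)S ⇒ ((())S)S ⇒ ((())(S)S)S ⇒ ((())((S)S)S)S ⇒ ((())((())S)S)S ⇒ ((())((())())S)S ⇒ ((())((())())())S ⇒ ((())((())())())()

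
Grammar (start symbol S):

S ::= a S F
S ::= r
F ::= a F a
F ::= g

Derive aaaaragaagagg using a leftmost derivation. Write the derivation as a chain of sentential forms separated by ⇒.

S ⇒ aSF   [S ::= a S F]
aSF ⇒ aaSFF   [S ::= a S F]
aaSFF ⇒ aaaSFFF   [S ::= a S F]
aaaSFFF ⇒ aaaaSFFFF   [S ::= a S F]
aaaaSFFFF ⇒ aaaarFFFF   [S ::= r]
aaaarFFFF ⇒ aaaaraFaFFF   [F ::= a F a]
aaaaraFaFFF ⇒ aaaaragaFFF   [F ::= g]
aaaaragaFFF ⇒ aaaaragaaFaFF   [F ::= a F a]
aaaaragaaFaFF ⇒ aaaaragaagaFF   [F ::= g]
aaaaragaagaFF ⇒ aaaaragaagagF   [F ::= g]
aaaaragaagagF ⇒ aaaaragaagagg   [F ::= g]

S ⇒ aSF ⇒ aaSFF ⇒ aaaSFFF ⇒ aaaaSFFFF ⇒ aaaarFFFF ⇒ aaaaraFaFFF ⇒ aaaaragaFFF ⇒ aaaaragaaFaFF ⇒ aaaaragaagaFF ⇒ aaaaragaagagF ⇒ aaaaragaagagg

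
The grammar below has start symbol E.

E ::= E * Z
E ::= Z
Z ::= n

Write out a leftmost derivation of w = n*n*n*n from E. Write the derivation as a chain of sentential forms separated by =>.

E=>E*Z=>E*Z*Z=>E*Z*Z*Z=>Z*Z*Z*Z=>n*Z*Z*Z=>n*n*Z*Z=>n*n*n*Z=>n*n*n*n

E => E*Z   [E ::= E * Z]
E*Z => E*Z*Z   [E ::= E * Z]
E*Z*Z => E*Z*Z*Z   [E ::= E * Z]
E*Z*Z*Z => Z*Z*Z*Z   [E ::= Z]
Z*Z*Z*Z => n*Z*Z*Z   [Z ::= n]
n*Z*Z*Z => n*n*Z*Z   [Z ::= n]
n*n*Z*Z => n*n*n*Z   [Z ::= n]
n*n*n*Z => n*n*n*n   [Z ::= n]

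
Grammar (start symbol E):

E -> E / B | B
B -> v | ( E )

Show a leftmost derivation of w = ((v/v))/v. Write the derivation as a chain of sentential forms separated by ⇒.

E ⇒ E/B ⇒ B/B ⇒ (E)/B ⇒ (B)/B ⇒ ((E))/B ⇒ ((E/B))/B ⇒ ((B/B))/B ⇒ ((v/B))/B ⇒ ((v/v))/B ⇒ ((v/v))/v

E ⇒ E/B   [E -> E / B]
E/B ⇒ B/B   [E -> B]
B/B ⇒ (E)/B   [B -> ( E )]
(E)/B ⇒ (B)/B   [E -> B]
(B)/B ⇒ ((E))/B   [B -> ( E )]
((E))/B ⇒ ((E/B))/B   [E -> E / B]
((E/B))/B ⇒ ((B/B))/B   [E -> B]
((B/B))/B ⇒ ((v/B))/B   [B -> v]
((v/B))/B ⇒ ((v/v))/B   [B -> v]
((v/v))/B ⇒ ((v/v))/v   [B -> v]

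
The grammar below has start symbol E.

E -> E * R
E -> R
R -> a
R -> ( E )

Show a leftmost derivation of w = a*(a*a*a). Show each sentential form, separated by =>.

E=>E*R=>R*R=>a*R=>a*(E)=>a*(E*R)=>a*(E*R*R)=>a*(R*R*R)=>a*(a*R*R)=>a*(a*a*R)=>a*(a*a*a)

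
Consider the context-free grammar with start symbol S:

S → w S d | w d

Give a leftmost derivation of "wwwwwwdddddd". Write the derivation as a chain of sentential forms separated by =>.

S=>wSd=>wwSdd=>wwwSddd=>wwwwSdddd=>wwwwwSddddd=>wwwwwwdddddd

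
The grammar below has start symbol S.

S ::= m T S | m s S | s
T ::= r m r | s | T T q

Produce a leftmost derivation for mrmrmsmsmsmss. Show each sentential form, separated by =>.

S => mTS   [S ::= m T S]
mTS => mrmrS   [T ::= r m r]
mrmrS => mrmrmsS   [S ::= m s S]
mrmrmsS => mrmrmsmsS   [S ::= m s S]
mrmrmsmsS => mrmrmsmsmsS   [S ::= m s S]
mrmrmsmsmsS => mrmrmsmsmsmTS   [S ::= m T S]
mrmrmsmsmsmTS => mrmrmsmsmsmsS   [T ::= s]
mrmrmsmsmsmsS => mrmrmsmsmsmss   [S ::= s]

S=>mTS=>mrmrS=>mrmrmsS=>mrmrmsmsS=>mrmrmsmsmsS=>mrmrmsmsmsmTS=>mrmrmsmsmsmsS=>mrmrmsmsmsmss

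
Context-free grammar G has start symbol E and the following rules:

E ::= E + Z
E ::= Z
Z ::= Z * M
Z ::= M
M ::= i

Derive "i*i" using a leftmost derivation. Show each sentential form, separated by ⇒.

E⇒Z⇒Z*M⇒M*M⇒i*M⇒i*i

E ⇒ Z   [E ::= Z]
Z ⇒ Z*M   [Z ::= Z * M]
Z*M ⇒ M*M   [Z ::= M]
M*M ⇒ i*M   [M ::= i]
i*M ⇒ i*i   [M ::= i]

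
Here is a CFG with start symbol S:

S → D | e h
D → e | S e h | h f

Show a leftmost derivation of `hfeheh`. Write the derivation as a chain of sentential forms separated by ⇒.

S ⇒ D ⇒ Seh ⇒ Deh ⇒ Seheh ⇒ Deheh ⇒ hfeheh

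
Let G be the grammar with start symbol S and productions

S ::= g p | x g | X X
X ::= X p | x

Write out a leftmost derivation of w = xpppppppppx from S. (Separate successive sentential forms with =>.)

S => XX => XpX => XppX => XpppX => XppppX => XpppppX => XppppppX => XpppppppX => XppppppppX => XpppppppppX => xpppppppppX => xpppppppppx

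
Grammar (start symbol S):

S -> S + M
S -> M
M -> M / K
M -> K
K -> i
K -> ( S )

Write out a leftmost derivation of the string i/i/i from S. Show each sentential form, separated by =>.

S => M   [S -> M]
M => M/K   [M -> M / K]
M/K => M/K/K   [M -> M / K]
M/K/K => K/K/K   [M -> K]
K/K/K => i/K/K   [K -> i]
i/K/K => i/i/K   [K -> i]
i/i/K => i/i/i   [K -> i]

S => M => M/K => M/K/K => K/K/K => i/K/K => i/i/K => i/i/i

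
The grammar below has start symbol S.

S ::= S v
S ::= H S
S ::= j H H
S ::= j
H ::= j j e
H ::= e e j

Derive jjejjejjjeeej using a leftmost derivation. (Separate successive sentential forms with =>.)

S => HS   [S ::= H S]
HS => jjeS   [H ::= j j e]
jjeS => jjeHS   [S ::= H S]
jjeHS => jjejjeS   [H ::= j j e]
jjejjeS => jjejjejHH   [S ::= j H H]
jjejjejHH => jjejjejjjeH   [H ::= j j e]
jjejjejjjeH => jjejjejjjeeej   [H ::= e e j]

S=>HS=>jjeS=>jjeHS=>jjejjeS=>jjejjejHH=>jjejjejjjeH=>jjejjejjjeeej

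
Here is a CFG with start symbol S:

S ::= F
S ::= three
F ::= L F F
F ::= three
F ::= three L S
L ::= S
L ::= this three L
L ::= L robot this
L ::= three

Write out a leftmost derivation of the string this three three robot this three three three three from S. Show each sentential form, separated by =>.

S => F => L F F => this three L F F => this three L robot this F F => this three three robot this F F => this three three robot this three L S F => this three three robot this three three S F => this three three robot this three three three F => this three three robot this three three three three

S => F   [S ::= F]
F => L F F   [F ::= L F F]
L F F => this three L F F   [L ::= this three L]
this three L F F => this three L robot this F F   [L ::= L robot this]
this three L robot this F F => this three three robot this F F   [L ::= three]
this three three robot this F F => this three three robot this three L S F   [F ::= three L S]
this three three robot this three L S F => this three three robot this three three S F   [L ::= three]
this three three robot this three three S F => this three three robot this three three three F   [S ::= three]
this three three robot this three three three F => this three three robot this three three three three   [F ::= three]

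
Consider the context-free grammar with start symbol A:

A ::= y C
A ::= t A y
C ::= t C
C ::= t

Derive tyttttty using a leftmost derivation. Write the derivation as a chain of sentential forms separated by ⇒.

A ⇒ tAy ⇒ tyCy ⇒ tytCy ⇒ tyttCy ⇒ tytttCy ⇒ tyttttCy ⇒ tyttttty

A ⇒ tAy   [A ::= t A y]
tAy ⇒ tyCy   [A ::= y C]
tyCy ⇒ tytCy   [C ::= t C]
tytCy ⇒ tyttCy   [C ::= t C]
tyttCy ⇒ tytttCy   [C ::= t C]
tytttCy ⇒ tyttttCy   [C ::= t C]
tyttttCy ⇒ tyttttty   [C ::= t]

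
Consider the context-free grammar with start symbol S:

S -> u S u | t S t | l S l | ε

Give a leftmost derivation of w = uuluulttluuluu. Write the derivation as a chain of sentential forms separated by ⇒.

S ⇒ uSu   [S -> u S u]
uSu ⇒ uuSuu   [S -> u S u]
uuSuu ⇒ uulSluu   [S -> l S l]
uulSluu ⇒ uuluSuluu   [S -> u S u]
uuluSuluu ⇒ uuluuSuuluu   [S -> u S u]
uuluuSuuluu ⇒ uuluulSluuluu   [S -> l S l]
uuluulSluuluu ⇒ uuluultStluuluu   [S -> t S t]
uuluultStluuluu ⇒ uuluulttluuluu   [S -> ε]

S ⇒ uSu ⇒ uuSuu ⇒ uulSluu ⇒ uuluSuluu ⇒ uuluuSuuluu ⇒ uuluulSluuluu ⇒ uuluultStluuluu ⇒ uuluulttluuluu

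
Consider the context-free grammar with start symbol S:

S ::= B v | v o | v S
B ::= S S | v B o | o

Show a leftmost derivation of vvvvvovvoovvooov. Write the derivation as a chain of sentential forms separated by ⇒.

S ⇒ Bv   [S ::= B v]
Bv ⇒ vBov   [B ::= v B o]
vBov ⇒ vvBoov   [B ::= v B o]
vvBoov ⇒ vvSSoov   [B ::= S S]
vvSSoov ⇒ vvvSSoov   [S ::= v S]
vvvSSoov ⇒ vvvBvSoov   [S ::= B v]
vvvBvSoov ⇒ vvvvBovSoov   [B ::= v B o]
vvvvBovSoov ⇒ vvvvSSovSoov   [B ::= S S]
vvvvSSovSoov ⇒ vvvvvoSovSoov   [S ::= v o]
vvvvvoSovSoov ⇒ vvvvvovSovSoov   [S ::= v S]
vvvvvovSovSoov ⇒ vvvvvovvoovSoov   [S ::= v o]
vvvvvovvoovSoov ⇒ vvvvvovvoovvooov   [S ::= v o]

S⇒Bv⇒vBov⇒vvBoov⇒vvSSoov⇒vvvSSoov⇒vvvBvSoov⇒vvvvBovSoov⇒vvvvSSovSoov⇒vvvvvoSovSoov⇒vvvvvovSovSoov⇒vvvvvovvoovSoov⇒vvvvvovvoovvooov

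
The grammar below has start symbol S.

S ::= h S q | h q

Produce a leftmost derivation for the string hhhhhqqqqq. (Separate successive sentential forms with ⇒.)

S⇒hSq⇒hhSqq⇒hhhSqqq⇒hhhhSqqqq⇒hhhhhqqqqq

S ⇒ hSq   [S ::= h S q]
hSq ⇒ hhSqq   [S ::= h S q]
hhSqq ⇒ hhhSqqq   [S ::= h S q]
hhhSqqq ⇒ hhhhSqqqq   [S ::= h S q]
hhhhSqqqq ⇒ hhhhhqqqqq   [S ::= h q]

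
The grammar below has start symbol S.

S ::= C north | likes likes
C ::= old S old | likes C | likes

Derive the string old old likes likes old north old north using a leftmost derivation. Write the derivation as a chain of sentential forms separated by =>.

S => C north   [S ::= C north]
C north => old S old north   [C ::= old S old]
old S old north => old C north old north   [S ::= C north]
old C north old north => old old S old north old north   [C ::= old S old]
old old S old north old north => old old likes likes old north old north   [S ::= likes likes]

S => C north => old S old north => old C north old north => old old S old north old north => old old likes likes old north old north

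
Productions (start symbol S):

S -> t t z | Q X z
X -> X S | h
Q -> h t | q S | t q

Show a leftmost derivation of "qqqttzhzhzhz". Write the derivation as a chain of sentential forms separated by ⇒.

S ⇒ QXz ⇒ qSXz ⇒ qQXzXz ⇒ qqSXzXz ⇒ qqQXzXzXz ⇒ qqqSXzXzXz ⇒ qqqttzXzXzXz ⇒ qqqttzhzXzXz ⇒ qqqttzhzhzXz ⇒ qqqttzhzhzhz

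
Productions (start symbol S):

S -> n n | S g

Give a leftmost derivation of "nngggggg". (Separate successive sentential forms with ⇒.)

S ⇒ Sg   [S -> S g]
Sg ⇒ Sgg   [S -> S g]
Sgg ⇒ Sggg   [S -> S g]
Sggg ⇒ Sgggg   [S -> S g]
Sgggg ⇒ Sggggg   [S -> S g]
Sggggg ⇒ Sgggggg   [S -> S g]
Sgggggg ⇒ nngggggg   [S -> n n]

S⇒Sg⇒Sgg⇒Sggg⇒Sgggg⇒Sggggg⇒Sgggggg⇒nngggggg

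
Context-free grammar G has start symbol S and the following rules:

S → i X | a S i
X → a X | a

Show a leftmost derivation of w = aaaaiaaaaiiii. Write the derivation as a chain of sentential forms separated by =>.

S => aSi => aaSii => aaaSiii => aaaaSiiii => aaaaiXiiii => aaaaiaXiiii => aaaaiaaXiiii => aaaaiaaaXiiii => aaaaiaaaaiiii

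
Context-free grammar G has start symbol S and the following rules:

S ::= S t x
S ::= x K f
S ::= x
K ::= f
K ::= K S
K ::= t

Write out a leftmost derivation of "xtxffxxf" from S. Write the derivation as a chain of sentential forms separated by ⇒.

S ⇒ xKf ⇒ xKSf ⇒ xKSSf ⇒ xKSSSf ⇒ xtSSSf ⇒ xtxKfSSf ⇒ xtxffSSf ⇒ xtxffxSf ⇒ xtxffxxf

S ⇒ xKf   [S ::= x K f]
xKf ⇒ xKSf   [K ::= K S]
xKSf ⇒ xKSSf   [K ::= K S]
xKSSf ⇒ xKSSSf   [K ::= K S]
xKSSSf ⇒ xtSSSf   [K ::= t]
xtSSSf ⇒ xtxKfSSf   [S ::= x K f]
xtxKfSSf ⇒ xtxffSSf   [K ::= f]
xtxffSSf ⇒ xtxffxSf   [S ::= x]
xtxffxSf ⇒ xtxffxxf   [S ::= x]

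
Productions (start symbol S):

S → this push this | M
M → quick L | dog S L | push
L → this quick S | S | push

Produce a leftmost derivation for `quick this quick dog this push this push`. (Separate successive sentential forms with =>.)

S => M   [S → M]
M => quick L   [M → quick L]
quick L => quick this quick S   [L → this quick S]
quick this quick S => quick this quick M   [S → M]
quick this quick M => quick this quick dog S L   [M → dog S L]
quick this quick dog S L => quick this quick dog this push this L   [S → this push this]
quick this quick dog this push this L => quick this quick dog this push this push   [L → push]

S => M => quick L => quick this quick S => quick this quick M => quick this quick dog S L => quick this quick dog this push this L => quick this quick dog this push this push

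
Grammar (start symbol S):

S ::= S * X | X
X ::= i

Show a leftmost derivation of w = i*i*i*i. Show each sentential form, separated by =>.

S => S*X   [S ::= S * X]
S*X => S*X*X   [S ::= S * X]
S*X*X => S*X*X*X   [S ::= S * X]
S*X*X*X => X*X*X*X   [S ::= X]
X*X*X*X => i*X*X*X   [X ::= i]
i*X*X*X => i*i*X*X   [X ::= i]
i*i*X*X => i*i*i*X   [X ::= i]
i*i*i*X => i*i*i*i   [X ::= i]

S=>S*X=>S*X*X=>S*X*X*X=>X*X*X*X=>i*X*X*X=>i*i*X*X=>i*i*i*X=>i*i*i*i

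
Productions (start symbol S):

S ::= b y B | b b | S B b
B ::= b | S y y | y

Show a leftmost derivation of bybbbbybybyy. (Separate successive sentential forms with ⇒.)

S ⇒ byB   [S ::= b y B]
byB ⇒ bySyy   [B ::= S y y]
bySyy ⇒ bySBbyy   [S ::= S B b]
bySBbyy ⇒ bySBbBbyy   [S ::= S B b]
bySBbBbyy ⇒ bySBbBbBbyy   [S ::= S B b]
bySBbBbBbyy ⇒ bybbBbBbBbyy   [S ::= b b]
bybbBbBbBbyy ⇒ bybbbbBbBbyy   [B ::= b]
bybbbbBbBbyy ⇒ bybbbbybBbyy   [B ::= y]
bybbbbybBbyy ⇒ bybbbbybybyy   [B ::= y]

S⇒byB⇒bySyy⇒bySBbyy⇒bySBbBbyy⇒bySBbBbBbyy⇒bybbBbBbBbyy⇒bybbbbBbBbyy⇒bybbbbybBbyy⇒bybbbbybybyy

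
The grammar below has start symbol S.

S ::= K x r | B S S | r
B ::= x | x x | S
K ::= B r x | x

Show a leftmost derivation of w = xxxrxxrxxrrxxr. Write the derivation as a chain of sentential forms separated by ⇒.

S ⇒ Kxr ⇒ Brxxr ⇒ Srxxr ⇒ BSSrxxr ⇒ xSSrxxr ⇒ xKxrSrxxr ⇒ xBrxxrSrxxr ⇒ xxxrxxrSrxxr ⇒ xxxrxxrKxrrxxr ⇒ xxxrxxrxxrrxxr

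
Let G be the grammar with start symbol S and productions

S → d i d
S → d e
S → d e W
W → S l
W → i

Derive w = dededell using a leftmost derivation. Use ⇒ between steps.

S ⇒ deW   [S → d e W]
deW ⇒ deSl   [W → S l]
deSl ⇒ dedeWl   [S → d e W]
dedeWl ⇒ dedeSll   [W → S l]
dedeSll ⇒ dededell   [S → d e]

S ⇒ deW ⇒ deSl ⇒ dedeWl ⇒ dedeSll ⇒ dededell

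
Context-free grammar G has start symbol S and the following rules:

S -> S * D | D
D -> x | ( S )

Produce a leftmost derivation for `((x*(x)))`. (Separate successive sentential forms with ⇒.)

S ⇒ D ⇒ (S) ⇒ (D) ⇒ ((S)) ⇒ ((S*D)) ⇒ ((D*D)) ⇒ ((x*D)) ⇒ ((x*(S))) ⇒ ((x*(D))) ⇒ ((x*(x)))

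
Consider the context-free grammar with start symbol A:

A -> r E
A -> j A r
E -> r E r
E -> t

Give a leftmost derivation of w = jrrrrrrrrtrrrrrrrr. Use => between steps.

A => jAr => jrEr => jrrErr => jrrrErrr => jrrrrErrrr => jrrrrrErrrrr => jrrrrrrErrrrrr => jrrrrrrrErrrrrrr => jrrrrrrrrErrrrrrrr => jrrrrrrrrtrrrrrrrr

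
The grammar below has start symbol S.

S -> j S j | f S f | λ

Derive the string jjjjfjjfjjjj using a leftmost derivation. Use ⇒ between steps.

S ⇒ jSj   [S -> j S j]
jSj ⇒ jjSjj   [S -> j S j]
jjSjj ⇒ jjjSjjj   [S -> j S j]
jjjSjjj ⇒ jjjjSjjjj   [S -> j S j]
jjjjSjjjj ⇒ jjjjfSfjjjj   [S -> f S f]
jjjjfSfjjjj ⇒ jjjjfjSjfjjjj   [S -> j S j]
jjjjfjSjfjjjj ⇒ jjjjfjjfjjjj   [S -> λ]

S⇒jSj⇒jjSjj⇒jjjSjjj⇒jjjjSjjjj⇒jjjjfSfjjjj⇒jjjjfjSjfjjjj⇒jjjjfjjfjjjj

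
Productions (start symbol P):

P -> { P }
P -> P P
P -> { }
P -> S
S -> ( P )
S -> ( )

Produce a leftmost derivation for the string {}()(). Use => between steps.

P => PP => {}P => {}PP => {}SP => {}()P => {}()S => {}()()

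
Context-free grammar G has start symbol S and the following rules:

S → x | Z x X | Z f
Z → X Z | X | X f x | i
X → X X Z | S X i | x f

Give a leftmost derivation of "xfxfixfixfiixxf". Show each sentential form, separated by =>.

S => ZxX   [S → Z x X]
ZxX => XZxX   [Z → X Z]
XZxX => XXZZxX   [X → X X Z]
XXZZxX => XXZXZZxX   [X → X X Z]
XXZXZZxX => XXZXZXZZxX   [X → X X Z]
XXZXZXZZxX => xfXZXZXZZxX   [X → x f]
xfXZXZXZZxX => xfxfZXZXZZxX   [X → x f]
xfxfZXZXZZxX => xfxfiXZXZZxX   [Z → i]
xfxfiXZXZZxX => xfxfixfZXZZxX   [X → x f]
xfxfixfZXZZxX => xfxfixfiXZZxX   [Z → i]
xfxfixfiXZZxX => xfxfixfixfZZxX   [X → x f]
xfxfixfixfZZxX => xfxfixfixfiZxX   [Z → i]
xfxfixfixfiZxX => xfxfixfixfiixX   [Z → i]
xfxfixfixfiixX => xfxfixfixfiixxf   [X → x f]

S => ZxX => XZxX => XXZZxX => XXZXZZxX => XXZXZXZZxX => xfXZXZXZZxX => xfxfZXZXZZxX => xfxfiXZXZZxX => xfxfixfZXZZxX => xfxfixfiXZZxX => xfxfixfixfZZxX => xfxfixfixfiZxX => xfxfixfixfiixX => xfxfixfixfiixxf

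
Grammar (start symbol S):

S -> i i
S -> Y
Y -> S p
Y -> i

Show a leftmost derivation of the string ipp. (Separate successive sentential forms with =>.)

S => Y   [S -> Y]
Y => Sp   [Y -> S p]
Sp => Yp   [S -> Y]
Yp => Spp   [Y -> S p]
Spp => Ypp   [S -> Y]
Ypp => ipp   [Y -> i]

S => Y => Sp => Yp => Spp => Ypp => ipp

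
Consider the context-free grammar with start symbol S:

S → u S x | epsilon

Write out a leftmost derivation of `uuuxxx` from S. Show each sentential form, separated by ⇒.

S⇒uSx⇒uuSxx⇒uuuSxxx⇒uuuxxx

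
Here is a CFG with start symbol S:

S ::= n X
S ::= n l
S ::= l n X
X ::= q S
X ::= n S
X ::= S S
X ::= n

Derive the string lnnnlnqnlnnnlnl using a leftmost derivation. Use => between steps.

S => lnX => lnnS => lnnnX => lnnnSS => lnnnlnXS => lnnnlnqSS => lnnnlnqnXS => lnnnlnqnSSS => lnnnlnqnlnXSS => lnnnlnqnlnnSS => lnnnlnqnlnnnlS => lnnnlnqnlnnnlnl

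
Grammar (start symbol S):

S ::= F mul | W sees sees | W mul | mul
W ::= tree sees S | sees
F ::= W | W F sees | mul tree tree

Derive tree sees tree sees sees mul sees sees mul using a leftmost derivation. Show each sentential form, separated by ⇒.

S ⇒ W mul ⇒ tree sees S mul ⇒ tree sees W sees sees mul ⇒ tree sees tree sees S sees sees mul ⇒ tree sees tree sees F mul sees sees mul ⇒ tree sees tree sees W mul sees sees mul ⇒ tree sees tree sees sees mul sees sees mul

S ⇒ W mul   [S ::= W mul]
W mul ⇒ tree sees S mul   [W ::= tree sees S]
tree sees S mul ⇒ tree sees W sees sees mul   [S ::= W sees sees]
tree sees W sees sees mul ⇒ tree sees tree sees S sees sees mul   [W ::= tree sees S]
tree sees tree sees S sees sees mul ⇒ tree sees tree sees F mul sees sees mul   [S ::= F mul]
tree sees tree sees F mul sees sees mul ⇒ tree sees tree sees W mul sees sees mul   [F ::= W]
tree sees tree sees W mul sees sees mul ⇒ tree sees tree sees sees mul sees sees mul   [W ::= sees]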